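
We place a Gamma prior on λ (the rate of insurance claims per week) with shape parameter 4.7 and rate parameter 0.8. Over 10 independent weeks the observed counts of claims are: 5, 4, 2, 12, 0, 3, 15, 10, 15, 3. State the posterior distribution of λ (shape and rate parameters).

Total count ∑xᵢ = 69 over n = 10 weeks.
Gamma is conjugate to the Poisson likelihood: posterior is Gamma(shape = 4.7+69 = 73.7, rate = 0.8+10 = 10.8).

Posterior: Gamma(shape=73.7, rate=10.8)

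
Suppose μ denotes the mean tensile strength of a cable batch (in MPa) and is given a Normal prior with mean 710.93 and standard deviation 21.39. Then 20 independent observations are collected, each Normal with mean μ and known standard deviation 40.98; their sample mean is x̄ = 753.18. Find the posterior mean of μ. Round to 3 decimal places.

Posterior mean ≈ 746.628

With known σ, the Normal prior is conjugate. Weight on the data is w = (n/σ²)/(n/σ² + 1/τ₀²) = 0.0119093/(0.0119093+0.00218564) = 0.84493.
Posterior mean = w·x̄ + (1−w)·μ₀ = 0.84493·753.18 + 0.15507·710.93 = 746.628.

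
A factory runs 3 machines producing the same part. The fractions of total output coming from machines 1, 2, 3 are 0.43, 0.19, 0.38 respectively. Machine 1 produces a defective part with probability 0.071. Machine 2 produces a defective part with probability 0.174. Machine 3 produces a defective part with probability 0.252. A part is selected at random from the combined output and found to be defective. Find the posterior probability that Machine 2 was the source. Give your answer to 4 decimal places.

Posterior probability ≈ 0.2075

P(defective|M1) = 0.071; P(defective|M2) = 0.174; P(defective|M3) = 0.252.
Prior × likelihood for each source: 0.43·0.071=0.03053, 0.19·0.174=0.03306, 0.38·0.252=0.09576. Summing gives P(defective) = 0.15935.
P(Machine 2 | defective) = 0.03306 / 0.15935 = 0.2075.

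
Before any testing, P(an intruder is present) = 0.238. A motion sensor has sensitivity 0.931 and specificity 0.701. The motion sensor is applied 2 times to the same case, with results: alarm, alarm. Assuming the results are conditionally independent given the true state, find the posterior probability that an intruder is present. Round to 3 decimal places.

Posterior P(H) ≈ 0.752

Let H be the event that an intruder is present; start with P(H) = 0.238. P('alarm'|H) = 0.931, P('alarm'|¬H) = 0.299.
Update on result 1 ('alarm'): P(H) ← 0.931·0.2380 / (0.931·0.2380 + 0.299·0.7620) = 0.22158/0.44942 = 0.4930.
Update on result 2 ('alarm'): P(H) ← 0.931·0.4930 / (0.931·0.4930 + 0.299·0.5070) = 0.45902/0.61060 = 0.7517.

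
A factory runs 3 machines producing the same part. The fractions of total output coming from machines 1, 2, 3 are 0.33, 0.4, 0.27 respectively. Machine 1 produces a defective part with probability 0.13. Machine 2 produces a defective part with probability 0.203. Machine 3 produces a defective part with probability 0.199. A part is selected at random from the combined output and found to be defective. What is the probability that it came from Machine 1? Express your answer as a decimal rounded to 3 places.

P(defective|M1) = 0.13; P(defective|M2) = 0.203; P(defective|M3) = 0.199.
Prior × likelihood for each source: 0.33·0.13=0.04290, 0.4·0.203=0.08120, 0.27·0.199=0.05373. Summing gives P(defective) = 0.17783.
P(Machine 1 | defective) = 0.04290 / 0.17783 = 0.241.

Posterior probability ≈ 0.241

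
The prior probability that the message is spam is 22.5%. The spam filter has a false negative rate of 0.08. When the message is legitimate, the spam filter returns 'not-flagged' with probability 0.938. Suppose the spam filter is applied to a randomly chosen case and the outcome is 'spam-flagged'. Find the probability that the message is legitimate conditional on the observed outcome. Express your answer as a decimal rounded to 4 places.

P(¬H | E) ≈ 0.1884

Let H be the event that the message is spam. P(H) = 0.225, so P(¬H) = 0.775. With E the 'spam-flagged' result, P(E|H) = 0.92 and P(E|¬H) = 0.062.
P(E) = 0.92·0.225 + 0.062·0.775 = 0.20700 + 0.048050 = 0.25505.
By Bayes' theorem, P(H|E) = 0.20700 / 0.25505 = 0.8116. Hence P(¬H|E) = 1 − 0.8116 = 0.1884.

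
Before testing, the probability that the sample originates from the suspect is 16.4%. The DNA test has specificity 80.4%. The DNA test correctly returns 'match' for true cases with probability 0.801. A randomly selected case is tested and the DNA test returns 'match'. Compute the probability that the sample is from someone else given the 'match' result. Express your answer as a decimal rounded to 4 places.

P(¬H | E) ≈ 0.5550

Let H be the event that the sample originates from the suspect. P(H) = 0.164, so P(¬H) = 0.836. With E the 'match' result, P(E|H) = 0.801 and P(E|¬H) = 0.196.
P(E) = 0.801·0.164 + 0.196·0.836 = 0.13136 + 0.16386 = 0.29522.
By Bayes' theorem, P(H|E) = 0.13136 / 0.29522 = 0.4450. Hence P(¬H|E) = 1 − 0.4450 = 0.5550.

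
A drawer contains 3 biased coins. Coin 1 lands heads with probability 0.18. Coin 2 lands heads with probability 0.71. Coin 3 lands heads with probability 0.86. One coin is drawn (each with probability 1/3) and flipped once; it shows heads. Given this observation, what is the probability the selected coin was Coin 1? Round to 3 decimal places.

Posterior probability ≈ 0.103

P(heads|C1) = 0.18; P(heads|C2) = 0.71; P(heads|C3) = 0.86.
Prior × likelihood for each source: 0.333333·0.18=0.06000, 0.333333·0.71=0.2367, 0.333333·0.86=0.2867. Summing gives P(heads) = 0.58333.
P(Coin 1 | heads) = 0.06000 / 0.58333 = 0.103.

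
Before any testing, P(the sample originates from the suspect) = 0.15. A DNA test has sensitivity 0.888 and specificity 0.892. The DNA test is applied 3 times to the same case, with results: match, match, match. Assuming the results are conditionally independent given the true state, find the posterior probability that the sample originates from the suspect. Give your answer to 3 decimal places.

With H the event that the sample originates from the suspect, the joint likelihood of the observed sequence is P(data|H) = 0.888·0.888·0.888 = 0.70023 and P(data|¬H) = 0.108·0.108·0.108 = 0.0012597.
Bayes: P(H|data) = 0.15·0.70023 / (0.15·0.70023 + 0.85·0.0012597) = 0.10503/0.10610 = 0.9899.

Posterior P(H) ≈ 0.990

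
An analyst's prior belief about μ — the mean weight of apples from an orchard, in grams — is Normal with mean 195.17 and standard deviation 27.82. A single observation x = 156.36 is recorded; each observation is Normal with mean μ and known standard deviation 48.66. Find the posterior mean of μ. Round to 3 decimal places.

Posterior mean ≈ 185.609

With known σ, the Normal prior is conjugate. Weight on the data is w = (n/σ²)/(n/σ² + 1/τ₀²) = 0.00042233/(0.00042233+0.00129207) = 0.24634.
Posterior mean = w·x̄ + (1−w)·μ₀ = 0.24634·156.36 + 0.75366·195.17 = 185.609.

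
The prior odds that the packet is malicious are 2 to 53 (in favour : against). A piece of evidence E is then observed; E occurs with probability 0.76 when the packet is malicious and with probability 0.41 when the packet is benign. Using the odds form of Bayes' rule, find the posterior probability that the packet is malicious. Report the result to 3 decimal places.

Posterior probability ≈ 0.065

Prior odds = 2/53 = 0.037736.
Likelihood ratio for E = 0.76/0.41 = 1.8537.
Posterior odds = prior odds × LR = 0.069949.
Posterior probability = odds/(1+odds) = 0.069949/1.0699 = 0.065.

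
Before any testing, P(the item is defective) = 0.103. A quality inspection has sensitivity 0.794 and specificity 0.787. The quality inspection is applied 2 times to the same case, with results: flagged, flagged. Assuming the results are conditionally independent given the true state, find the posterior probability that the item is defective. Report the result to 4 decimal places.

Posterior P(H) ≈ 0.6147

Let H be the event that the item is defective; start with P(H) = 0.103. P('flagged'|H) = 0.794, P('flagged'|¬H) = 0.213.
Update on result 1 ('flagged'): P(H) ← 0.794·0.1030 / (0.794·0.1030 + 0.213·0.8970) = 0.081782/0.27284 = 0.2997.
Update on result 2 ('flagged'): P(H) ← 0.794·0.2997 / (0.794·0.2997 + 0.213·0.7003) = 0.23799/0.38715 = 0.6147.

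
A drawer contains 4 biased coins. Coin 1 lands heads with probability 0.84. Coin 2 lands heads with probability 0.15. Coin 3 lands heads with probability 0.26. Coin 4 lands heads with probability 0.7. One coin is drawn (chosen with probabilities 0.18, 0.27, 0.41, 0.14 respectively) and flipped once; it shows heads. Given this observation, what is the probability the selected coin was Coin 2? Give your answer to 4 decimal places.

Tabulate prior·likelihood by source: [1] prior 0.18, lik 0.84, product 0.1512; [2] prior 0.27, lik 0.15, product 0.04050; [3] prior 0.41, lik 0.26, product 0.1066; [4] prior 0.14, lik 0.7, product 0.09800.
Normalizing constant = 0.39630; the posterior for Coin 2 is its product over the sum, 0.04050/0.39630 = 0.1022.

Posterior probability ≈ 0.1022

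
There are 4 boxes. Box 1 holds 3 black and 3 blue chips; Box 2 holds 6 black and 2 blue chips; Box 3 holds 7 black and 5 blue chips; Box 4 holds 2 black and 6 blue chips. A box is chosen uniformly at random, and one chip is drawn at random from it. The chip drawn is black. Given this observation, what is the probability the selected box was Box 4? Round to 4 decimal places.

Posterior probability ≈ 0.1200

Tabulate prior·likelihood by source: [1] prior 0.25, lik 0.5, product 0.1250; [2] prior 0.25, lik 0.75, product 0.1875; [3] prior 0.25, lik 0.5833, product 0.1458; [4] prior 0.25, lik 0.25, product 0.06250.
Normalizing constant = 0.52083; the posterior for Box 4 is its product over the sum, 0.06250/0.52083 = 0.1200.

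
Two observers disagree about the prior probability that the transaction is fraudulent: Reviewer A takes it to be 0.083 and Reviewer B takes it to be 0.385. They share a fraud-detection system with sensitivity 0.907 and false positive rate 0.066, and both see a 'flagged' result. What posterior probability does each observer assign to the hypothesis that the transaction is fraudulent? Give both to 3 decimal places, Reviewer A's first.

Reviewer A: 0.554; Reviewer B: 0.896

P('+'|H) = 0.907, P('+'|¬H) = 0.066.
Reviewer A: numerator 0.907·0.083 = 0.075281; evidence = 0.075281+0.066·0.917 = 0.13580; posterior = 0.554.
Reviewer B: numerator 0.907·0.385 = 0.34920; evidence = 0.34920+0.066·0.615 = 0.38979; posterior = 0.896.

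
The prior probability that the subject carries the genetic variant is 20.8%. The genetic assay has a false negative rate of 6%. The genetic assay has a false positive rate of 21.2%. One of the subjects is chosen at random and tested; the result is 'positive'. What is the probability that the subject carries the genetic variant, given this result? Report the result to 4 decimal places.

P(H | E) ≈ 0.5380

Let H be the event that the subject carries the genetic variant. P(H) = 0.208, so P(¬H) = 0.792. With E the 'positive' result, P(E|H) = 0.94 and P(E|¬H) = 0.212.
P(E) = 0.94·0.208 + 0.212·0.792 = 0.19552 + 0.16790 = 0.36342.
By Bayes' theorem, P(H|E) = 0.19552 / 0.36342 = 0.5380.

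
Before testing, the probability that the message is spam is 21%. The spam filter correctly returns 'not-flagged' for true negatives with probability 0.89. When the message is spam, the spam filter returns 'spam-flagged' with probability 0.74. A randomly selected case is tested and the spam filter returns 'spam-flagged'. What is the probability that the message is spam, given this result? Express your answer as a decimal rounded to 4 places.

Write H for 'the message is spam'. Prior odds H:¬H = 0.21/0.79 = 0.26582. For the 'spam-flagged' outcome, the likelihood ratio is 0.74/0.11 = 6.7273.
Posterior odds = 0.26582 × 6.7273 = 1.7883, so P(H|E) = 1.7883/(1+1.7883) = 0.6414.

P(H | E) ≈ 0.6414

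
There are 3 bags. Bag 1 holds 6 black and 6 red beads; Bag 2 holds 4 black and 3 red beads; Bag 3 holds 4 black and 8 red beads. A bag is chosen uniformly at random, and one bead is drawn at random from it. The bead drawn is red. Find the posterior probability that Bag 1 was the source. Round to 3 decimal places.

P(red|Bag 1) = 0.5; P(red|Bag 2) = 0.4286; P(red|Bag 3) = 0.6667.
Prior × likelihood for each source: 0.333333·0.5=0.1667, 0.333333·0.4286=0.1429, 0.333333·0.6667=0.2222. Summing gives P(red) = 0.53175.
P(Bag 1 | red) = 0.1667 / 0.53175 = 0.313.

Posterior probability ≈ 0.313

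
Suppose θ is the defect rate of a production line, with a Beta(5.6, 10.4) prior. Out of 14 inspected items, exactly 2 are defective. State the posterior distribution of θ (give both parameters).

The binomial likelihood is conjugate to the Beta prior: with 2 successes and 12 failures, the posterior is Beta(5.6+2, 10.4+12) = Beta(7.6, 22.4).

Posterior: Beta(7.6, 22.4)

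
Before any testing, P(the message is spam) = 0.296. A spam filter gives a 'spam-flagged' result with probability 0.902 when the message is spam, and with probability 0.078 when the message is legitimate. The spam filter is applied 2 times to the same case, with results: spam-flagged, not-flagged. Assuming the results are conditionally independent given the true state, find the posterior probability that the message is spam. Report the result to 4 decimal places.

Posterior P(H) ≈ 0.3407

Let H be the event that the message is spam; start with P(H) = 0.296. P('spam-flagged'|H) = 0.902, P('spam-flagged'|¬H) = 0.078.
Update on result 1 ('spam-flagged'): P(H) ← 0.902·0.2960 / (0.902·0.2960 + 0.078·0.7040) = 0.26699/0.32190 = 0.8294.
Update on result 2 ('not-flagged'): P(H) ← 0.098·0.8294 / (0.098·0.8294 + 0.922·0.1706) = 0.081283/0.23856 = 0.3407.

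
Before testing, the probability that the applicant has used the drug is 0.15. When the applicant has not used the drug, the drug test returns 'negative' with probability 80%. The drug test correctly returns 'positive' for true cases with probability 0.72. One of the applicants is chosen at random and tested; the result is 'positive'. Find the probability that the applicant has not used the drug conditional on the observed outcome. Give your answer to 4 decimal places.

P(¬H | E) ≈ 0.6115

Write H for 'the applicant has used the drug'. Prior odds H:¬H = 0.15/0.85 = 0.17647. For the 'positive' outcome, the likelihood ratio is 0.72/0.2 = 3.6000.
Posterior odds = 0.17647 × 3.6000 = 0.63529, so P(H|E) = 0.63529/(1+0.63529) = 0.3885. Then P(¬H|E) = 1 − 0.3885 = 0.6115.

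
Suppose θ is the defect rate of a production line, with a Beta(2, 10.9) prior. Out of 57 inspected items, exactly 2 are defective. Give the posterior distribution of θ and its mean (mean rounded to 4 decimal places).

Posterior: Beta(4, 65.9); mean ≈ 0.0572

Observing 2 successes and 55 failures updates Beta(2, 10.9) by adding the success and failure counts to the two shape parameters: α = 2+2 = 4, β = 10.9+55 = 65.9.
E[θ | data] = 4/(4+65.9) = 0.0572.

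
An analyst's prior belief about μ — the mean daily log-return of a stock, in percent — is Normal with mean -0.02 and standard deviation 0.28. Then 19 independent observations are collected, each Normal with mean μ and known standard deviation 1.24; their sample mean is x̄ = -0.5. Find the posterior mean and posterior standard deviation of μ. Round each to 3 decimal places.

Posterior mean ≈ -0.256; posterior SD ≈ 0.200

With known σ, the Normal prior is conjugate. Weight on the data is w = (n/σ²)/(n/σ² + 1/τ₀²) = 12.3569/(12.3569+12.7551) = 0.49207.
Posterior mean = w·x̄ + (1−w)·μ₀ = 0.49207·-0.5 + 0.50793·-0.02 = -0.256. Posterior variance = 1/(12.3569+12.7551) = 0.0398216, so SD = 0.200.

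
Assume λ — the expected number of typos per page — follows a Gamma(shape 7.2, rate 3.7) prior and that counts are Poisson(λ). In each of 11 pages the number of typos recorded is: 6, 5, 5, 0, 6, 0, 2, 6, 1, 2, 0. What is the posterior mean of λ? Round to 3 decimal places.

Posterior mean ≈ 2.735

The Poisson likelihood adds the total count to the shape and the number of exposure periods to the rate. Here ∑xᵢ = 33 and n = 11, so shape 7.2→40.2 and rate 3.7→14.7.
E[λ | data] = 40.2/14.7 = 2.735.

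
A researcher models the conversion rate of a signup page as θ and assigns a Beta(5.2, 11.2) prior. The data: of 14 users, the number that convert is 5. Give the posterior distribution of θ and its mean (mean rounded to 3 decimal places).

Posterior: Beta(10.2, 20.2); mean ≈ 0.336

Observing 5 successes and 9 failures updates Beta(5.2, 11.2) by adding the success and failure counts to the two shape parameters: α = 5.2+5 = 10.2, β = 11.2+9 = 20.2.
E[θ | data] = 10.2/(10.2+20.2) = 0.336.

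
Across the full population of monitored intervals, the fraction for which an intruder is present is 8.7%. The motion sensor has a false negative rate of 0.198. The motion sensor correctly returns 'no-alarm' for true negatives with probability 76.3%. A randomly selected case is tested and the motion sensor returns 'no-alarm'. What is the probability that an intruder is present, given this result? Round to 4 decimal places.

P(H | E) ≈ 0.0241

Write H for 'an intruder is present'. Prior odds H:¬H = 0.087/0.913 = 0.095290. For the 'no-alarm' outcome, the likelihood ratio is 0.198/0.763 = 0.25950.
Posterior odds = 0.095290 × 0.25950 = 0.024728, so P(H|E) = 0.024728/(1+0.024728) = 0.0241.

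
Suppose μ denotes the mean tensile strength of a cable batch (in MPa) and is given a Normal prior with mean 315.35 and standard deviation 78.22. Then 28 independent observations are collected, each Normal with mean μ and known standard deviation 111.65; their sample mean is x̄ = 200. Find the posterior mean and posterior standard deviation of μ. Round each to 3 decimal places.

Prior precision 1/τ₀² = 1/78.22² = 0.00016344; data precision n/σ² = 28/111.65² = 0.00224616.
Posterior precision = 0.00016344 + 0.00224616 = 0.00240960, giving posterior SD = 1/√0.00240960 = 20.372.
Posterior mean = (0.00016344·315.35 + 0.00224616·200) / 0.00240960 = 207.824.

Posterior mean ≈ 207.824; posterior SD ≈ 20.372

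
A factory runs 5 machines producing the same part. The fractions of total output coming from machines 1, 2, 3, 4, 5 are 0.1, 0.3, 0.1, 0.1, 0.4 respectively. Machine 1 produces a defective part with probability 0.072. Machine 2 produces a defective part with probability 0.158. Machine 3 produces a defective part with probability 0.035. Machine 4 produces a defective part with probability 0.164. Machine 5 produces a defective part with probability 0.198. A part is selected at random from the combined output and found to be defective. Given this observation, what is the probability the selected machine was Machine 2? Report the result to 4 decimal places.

Posterior probability ≈ 0.3084

P(defective|M1) = 0.072; P(defective|M2) = 0.158; P(defective|M3) = 0.035; P(defective|M4) = 0.164; P(defective|M5) = 0.198.
Prior × likelihood for each source: 0.1·0.072=0.007200, 0.3·0.158=0.04740, 0.1·0.035=0.003500, 0.1·0.164=0.01640, 0.4·0.198=0.07920. Summing gives P(defective) = 0.15370.
P(Machine 2 | defective) = 0.04740 / 0.15370 = 0.3084.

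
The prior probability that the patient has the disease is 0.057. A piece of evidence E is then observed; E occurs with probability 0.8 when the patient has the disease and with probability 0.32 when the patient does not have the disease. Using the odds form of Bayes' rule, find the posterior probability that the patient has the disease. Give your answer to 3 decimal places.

Posterior probability ≈ 0.131

Prior odds = 0.057/(1−0.057) = 0.060445. In log-odds, ln(0.060445) = -2.8060.
Add log likelihood ratio: ln(2.5000) = 0.91629.
Posterior log-odds = -1.8897, so posterior odds = exp(-1.8897) = 0.15111. Converting, P(H|E) = 0.15111/1.1511 = 0.131.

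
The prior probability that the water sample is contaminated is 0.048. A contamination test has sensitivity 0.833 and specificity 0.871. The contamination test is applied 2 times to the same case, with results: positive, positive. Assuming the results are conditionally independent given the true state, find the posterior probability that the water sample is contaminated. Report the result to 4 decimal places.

Let H be the event that the water sample is contaminated; start with P(H) = 0.048. P('positive'|H) = 0.833, P('positive'|¬H) = 0.129.
Update on result 1 ('positive'): P(H) ← 0.833·0.0480 / (0.833·0.0480 + 0.129·0.9520) = 0.039984/0.16279 = 0.2456.
Update on result 2 ('positive'): P(H) ← 0.833·0.2456 / (0.833·0.2456 + 0.129·0.7544) = 0.20460/0.30191 = 0.6777.

Posterior P(H) ≈ 0.6777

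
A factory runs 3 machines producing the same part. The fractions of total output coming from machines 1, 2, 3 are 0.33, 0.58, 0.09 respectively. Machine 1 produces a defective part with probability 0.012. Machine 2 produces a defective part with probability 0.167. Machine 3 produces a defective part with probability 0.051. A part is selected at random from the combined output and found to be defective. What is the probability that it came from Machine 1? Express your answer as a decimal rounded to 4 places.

Posterior probability ≈ 0.0376

Tabulate prior·likelihood by source: [1] prior 0.33, lik 0.012, product 0.003960; [2] prior 0.58, lik 0.167, product 0.09686; [3] prior 0.09, lik 0.051, product 0.004590.
Normalizing constant = 0.10541; the posterior for Machine 1 is its product over the sum, 0.003960/0.10541 = 0.0376.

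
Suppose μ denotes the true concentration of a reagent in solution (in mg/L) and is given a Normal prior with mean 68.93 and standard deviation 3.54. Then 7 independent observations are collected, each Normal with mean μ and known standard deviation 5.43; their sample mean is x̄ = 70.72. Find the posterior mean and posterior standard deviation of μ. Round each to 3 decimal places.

With known σ, the Normal prior is conjugate. Weight on the data is w = (n/σ²)/(n/σ² + 1/τ₀²) = 0.237410/(0.237410+0.0797983) = 0.74844.
Posterior mean = w·x̄ + (1−w)·μ₀ = 0.74844·70.72 + 0.25156·68.93 = 70.270. Posterior variance = 1/(0.237410+0.0797983) = 3.15251, so SD = 1.776.

Posterior mean ≈ 70.270; posterior SD ≈ 1.776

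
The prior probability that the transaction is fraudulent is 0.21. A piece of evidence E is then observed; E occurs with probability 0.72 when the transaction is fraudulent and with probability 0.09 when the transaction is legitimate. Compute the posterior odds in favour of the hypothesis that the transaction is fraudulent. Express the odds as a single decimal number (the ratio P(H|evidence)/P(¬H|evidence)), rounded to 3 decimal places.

Prior odds = 0.21/(1−0.21) = 0.26582. In log-odds, ln(0.26582) = -1.3249.
Add log likelihood ratio: ln(8.0000) = 2.0794.
Posterior log-odds = 0.75452, so posterior odds = exp(0.75452) = 2.1266.

Posterior odds ≈ 2.127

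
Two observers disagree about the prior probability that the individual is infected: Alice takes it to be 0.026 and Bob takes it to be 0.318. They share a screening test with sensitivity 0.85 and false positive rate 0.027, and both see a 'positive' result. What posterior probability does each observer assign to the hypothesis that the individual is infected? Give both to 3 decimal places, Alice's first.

Alice: 0.457; Bob: 0.936

The likelihood ratio for a 'positive' result is 0.85/0.027 = 31.481.
Alice: prior odds 0.026/0.974 = 0.026694; posterior odds 0.84037; posterior probability 0.457.
Bob: prior odds 0.318/0.682 = 0.46628; posterior odds 14.679; posterior probability 0.936.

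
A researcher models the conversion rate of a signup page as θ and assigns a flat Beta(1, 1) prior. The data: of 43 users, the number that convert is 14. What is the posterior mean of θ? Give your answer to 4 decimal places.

Posterior mean ≈ 0.3333

Observing 14 successes and 29 failures updates Beta(1, 1) by adding the success and failure counts to the two shape parameters: α = 1+14 = 15, β = 1+29 = 30.
Posterior mean = α/(α+β) = 15/45 = 0.3333.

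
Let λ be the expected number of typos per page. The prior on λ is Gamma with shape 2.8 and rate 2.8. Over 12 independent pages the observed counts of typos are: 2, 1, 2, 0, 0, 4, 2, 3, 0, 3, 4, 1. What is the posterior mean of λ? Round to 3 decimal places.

Posterior mean ≈ 1.676

The Poisson likelihood adds the total count to the shape and the number of exposure periods to the rate. Here ∑xᵢ = 22 and n = 12, so shape 2.8→24.8 and rate 2.8→14.8.
Posterior mean = shape/rate = 24.8/14.8 = 1.676.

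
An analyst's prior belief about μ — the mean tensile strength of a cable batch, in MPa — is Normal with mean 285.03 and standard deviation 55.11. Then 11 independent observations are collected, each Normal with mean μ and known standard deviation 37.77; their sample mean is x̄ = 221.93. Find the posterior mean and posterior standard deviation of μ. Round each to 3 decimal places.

Prior precision 1/τ₀² = 1/55.11² = 0.00032926; data precision n/σ² = 11/37.77² = 0.00771079.
Posterior precision = 0.00032926 + 0.00771079 = 0.00804005, giving posterior SD = 1/√0.00804005 = 11.152.
Posterior mean = (0.00032926·285.03 + 0.00771079·221.93) / 0.00804005 = 224.514.

Posterior mean ≈ 224.514; posterior SD ≈ 11.152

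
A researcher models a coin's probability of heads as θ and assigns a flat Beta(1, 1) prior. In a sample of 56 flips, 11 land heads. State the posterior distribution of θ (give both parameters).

The binomial likelihood is conjugate to the Beta prior: with 11 successes and 45 failures, the posterior is Beta(1+11, 1+45) = Beta(12, 46).

Posterior: Beta(12, 46)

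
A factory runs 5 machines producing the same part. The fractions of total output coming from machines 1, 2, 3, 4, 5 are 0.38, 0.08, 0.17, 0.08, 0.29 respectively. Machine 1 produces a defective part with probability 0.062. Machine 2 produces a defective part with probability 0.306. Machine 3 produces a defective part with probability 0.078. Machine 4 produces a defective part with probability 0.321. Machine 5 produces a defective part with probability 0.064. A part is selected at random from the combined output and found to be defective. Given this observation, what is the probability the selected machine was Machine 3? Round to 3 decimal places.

P(defective|M1) = 0.062; P(defective|M2) = 0.306; P(defective|M3) = 0.078; P(defective|M4) = 0.321; P(defective|M5) = 0.064.
Prior × likelihood for each source: 0.38·0.062=0.02356, 0.08·0.306=0.02448, 0.17·0.078=0.01326, 0.08·0.321=0.02568, 0.29·0.064=0.01856. Summing gives P(defective) = 0.10554.
P(Machine 3 | defective) = 0.01326 / 0.10554 = 0.126.

Posterior probability ≈ 0.126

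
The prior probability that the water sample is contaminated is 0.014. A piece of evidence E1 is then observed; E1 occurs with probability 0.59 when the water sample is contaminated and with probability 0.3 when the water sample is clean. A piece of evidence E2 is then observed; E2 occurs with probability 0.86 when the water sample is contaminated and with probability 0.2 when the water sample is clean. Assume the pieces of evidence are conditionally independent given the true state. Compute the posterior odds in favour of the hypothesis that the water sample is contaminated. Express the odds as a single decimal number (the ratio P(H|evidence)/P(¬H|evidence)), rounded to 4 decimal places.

Posterior odds ≈ 0.1201

Prior odds = 0.014/(1−0.014) = 0.014199.
Likelihood ratio for E1 = 0.59/0.3 = 1.9667.
Likelihood ratio for E2 = 0.86/0.2 = 4.3000.
Posterior odds = prior odds × LR₁ × LR₂ = 0.12007.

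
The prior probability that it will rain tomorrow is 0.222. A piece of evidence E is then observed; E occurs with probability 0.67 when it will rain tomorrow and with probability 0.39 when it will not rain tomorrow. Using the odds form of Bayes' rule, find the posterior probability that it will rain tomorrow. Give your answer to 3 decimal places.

Posterior probability ≈ 0.329

Prior odds = 0.222/(1−0.222) = 0.28535. In log-odds, ln(0.28535) = -1.2540.
Add log likelihood ratio: ln(1.7179) = 0.54113.
Posterior log-odds = -0.71292, so posterior odds = exp(-0.71292) = 0.49021. Converting, P(H|E) = 0.49021/1.4902 = 0.329.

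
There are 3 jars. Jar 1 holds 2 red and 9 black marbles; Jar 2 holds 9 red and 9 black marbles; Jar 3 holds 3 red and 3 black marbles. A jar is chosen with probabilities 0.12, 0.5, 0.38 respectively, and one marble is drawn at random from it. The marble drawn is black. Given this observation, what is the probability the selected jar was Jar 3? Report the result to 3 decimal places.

Posterior probability ≈ 0.353

Tabulate prior·likelihood by source: [1] prior 0.12, lik 0.8182, product 0.09818; [2] prior 0.5, lik 0.5, product 0.2500; [3] prior 0.38, lik 0.5, product 0.1900.
Normalizing constant = 0.53818; the posterior for Jar 3 is its product over the sum, 0.1900/0.53818 = 0.353.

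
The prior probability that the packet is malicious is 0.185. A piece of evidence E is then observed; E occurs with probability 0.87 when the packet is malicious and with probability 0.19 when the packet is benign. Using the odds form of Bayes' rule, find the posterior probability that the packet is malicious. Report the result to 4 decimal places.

Prior odds = 0.185/(1−0.185) = 0.22699. In log-odds, ln(0.22699) = -1.4828.
Add log likelihood ratio: ln(4.5789) = 1.5215.
Posterior log-odds = 0.038637, so posterior odds = exp(0.038637) = 1.0394. Converting, P(H|E) = 1.0394/2.0394 = 0.5097.

Posterior probability ≈ 0.5097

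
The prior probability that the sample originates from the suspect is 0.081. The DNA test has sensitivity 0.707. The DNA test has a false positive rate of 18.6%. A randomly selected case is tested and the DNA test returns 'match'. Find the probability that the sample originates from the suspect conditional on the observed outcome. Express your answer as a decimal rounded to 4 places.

Let H be the event that the sample originates from the suspect. P(H) = 0.081, so P(¬H) = 0.919. With E the 'match' result, P(E|H) = 0.707 and P(E|¬H) = 0.186.
P(E) = 0.707·0.081 + 0.186·0.919 = 0.057267 + 0.17093 = 0.22820.
By Bayes' theorem, P(H|E) = 0.057267 / 0.22820 = 0.2509.

P(H | E) ≈ 0.2509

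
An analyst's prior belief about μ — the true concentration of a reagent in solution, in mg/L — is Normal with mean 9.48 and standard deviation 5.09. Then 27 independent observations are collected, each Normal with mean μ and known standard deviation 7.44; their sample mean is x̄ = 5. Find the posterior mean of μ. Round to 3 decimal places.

With known σ, the Normal prior is conjugate. Weight on the data is w = (n/σ²)/(n/σ² + 1/τ₀²) = 0.487773/(0.487773+0.0385980) = 0.92667.
Posterior mean = w·x̄ + (1−w)·μ₀ = 0.92667·5 + 0.073328·9.48 = 5.329.

Posterior mean ≈ 5.329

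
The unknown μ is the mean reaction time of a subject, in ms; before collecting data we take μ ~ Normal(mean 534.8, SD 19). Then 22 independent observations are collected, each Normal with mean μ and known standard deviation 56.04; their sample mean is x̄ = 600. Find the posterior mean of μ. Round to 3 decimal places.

With known σ, the Normal prior is conjugate. Weight on the data is w = (n/σ²)/(n/σ² + 1/τ₀²) = 0.00700529/(0.00700529+0.00277008) = 0.71663.
Posterior mean = w·x̄ + (1−w)·μ₀ = 0.71663·600 + 0.28337·534.8 = 581.524.

Posterior mean ≈ 581.524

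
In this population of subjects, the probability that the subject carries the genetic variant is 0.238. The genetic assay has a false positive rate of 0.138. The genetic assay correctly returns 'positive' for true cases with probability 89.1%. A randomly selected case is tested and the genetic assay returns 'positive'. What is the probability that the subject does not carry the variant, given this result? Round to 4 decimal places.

Let H be the event that the subject carries the genetic variant. P(H) = 0.238, so P(¬H) = 0.762. With E the 'positive' result, P(E|H) = 0.891 and P(E|¬H) = 0.138.
P(E) = 0.891·0.238 + 0.138·0.762 = 0.21206 + 0.10516 = 0.31721.
By Bayes' theorem, P(H|E) = 0.21206 / 0.31721 = 0.6685. Hence P(¬H|E) = 1 − 0.6685 = 0.3315.

P(¬H | E) ≈ 0.3315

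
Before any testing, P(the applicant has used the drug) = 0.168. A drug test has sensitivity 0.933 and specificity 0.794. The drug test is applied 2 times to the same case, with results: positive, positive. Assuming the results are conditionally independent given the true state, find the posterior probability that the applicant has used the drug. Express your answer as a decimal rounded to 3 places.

With H the event that the applicant has used the drug, the joint likelihood of the observed sequence is P(data|H) = 0.933·0.933 = 0.87049 and P(data|¬H) = 0.206·0.206 = 0.042436.
Bayes: P(H|data) = 0.168·0.87049 / (0.168·0.87049 + 0.832·0.042436) = 0.14624/0.18155 = 0.8055.

Posterior P(H) ≈ 0.806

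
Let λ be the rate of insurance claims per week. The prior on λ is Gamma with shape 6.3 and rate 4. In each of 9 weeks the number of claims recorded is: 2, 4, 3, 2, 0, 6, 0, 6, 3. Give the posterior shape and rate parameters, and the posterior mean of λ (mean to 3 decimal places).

The Poisson likelihood adds the total count to the shape and the number of exposure periods to the rate. Here ∑xᵢ = 26 and n = 9, so shape 6.3→32.3 and rate 4→13.
Posterior mean = shape/rate = 32.3/13 = 2.485.

Posterior: Gamma(shape=32.3, rate=13); mean ≈ 2.485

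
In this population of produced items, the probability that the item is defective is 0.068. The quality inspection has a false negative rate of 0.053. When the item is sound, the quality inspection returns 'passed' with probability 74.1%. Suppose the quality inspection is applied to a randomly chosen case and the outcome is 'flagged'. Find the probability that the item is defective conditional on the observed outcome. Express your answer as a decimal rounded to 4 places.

Let H be the event that the item is defective. P(H) = 0.068, so P(¬H) = 0.932. With E the 'flagged' result, P(E|H) = 0.947 and P(E|¬H) = 0.259.
P(E) = 0.947·0.068 + 0.259·0.932 = 0.064396 + 0.24139 = 0.30578.
By Bayes' theorem, P(H|E) = 0.064396 / 0.30578 = 0.2106.

P(H | E) ≈ 0.2106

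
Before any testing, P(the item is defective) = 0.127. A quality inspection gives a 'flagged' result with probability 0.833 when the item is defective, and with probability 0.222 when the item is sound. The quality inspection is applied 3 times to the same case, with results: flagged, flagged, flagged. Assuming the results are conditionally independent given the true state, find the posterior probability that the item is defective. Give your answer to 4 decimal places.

Let H be the event that the item is defective; start with P(H) = 0.127. P('flagged'|H) = 0.833, P('flagged'|¬H) = 0.222.
Update on result 1 ('flagged'): P(H) ← 0.833·0.1270 / (0.833·0.1270 + 0.222·0.8730) = 0.10579/0.29960 = 0.3531.
Update on result 2 ('flagged'): P(H) ← 0.833·0.3531 / (0.833·0.3531 + 0.222·0.6469) = 0.29414/0.43775 = 0.6719.
Update on result 3 ('flagged'): P(H) ← 0.833·0.6719 / (0.833·0.6719 + 0.222·0.3281) = 0.55972/0.63255 = 0.8849.

Posterior P(H) ≈ 0.8849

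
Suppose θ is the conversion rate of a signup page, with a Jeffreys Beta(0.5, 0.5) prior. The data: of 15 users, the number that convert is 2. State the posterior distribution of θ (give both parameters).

Posterior: Beta(2.5, 13.5)

Observing 2 successes and 13 failures updates Beta(0.5, 0.5) by adding the success and failure counts to the two shape parameters: α = 0.5+2 = 2.5, β = 0.5+13 = 13.5.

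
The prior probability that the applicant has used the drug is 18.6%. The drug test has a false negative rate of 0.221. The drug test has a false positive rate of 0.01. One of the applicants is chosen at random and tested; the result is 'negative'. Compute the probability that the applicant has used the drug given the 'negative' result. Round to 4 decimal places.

Let H be the event that the applicant has used the drug. P(H) = 0.186, so P(¬H) = 0.814. With E the 'negative' result, P(E|H) = 0.221 and P(E|¬H) = 0.99.
P(E) = 0.221·0.186 + 0.99·0.814 = 0.041106 + 0.80586 = 0.84697.
By Bayes' theorem, P(H|E) = 0.041106 / 0.84697 = 0.0485.

P(H | E) ≈ 0.0485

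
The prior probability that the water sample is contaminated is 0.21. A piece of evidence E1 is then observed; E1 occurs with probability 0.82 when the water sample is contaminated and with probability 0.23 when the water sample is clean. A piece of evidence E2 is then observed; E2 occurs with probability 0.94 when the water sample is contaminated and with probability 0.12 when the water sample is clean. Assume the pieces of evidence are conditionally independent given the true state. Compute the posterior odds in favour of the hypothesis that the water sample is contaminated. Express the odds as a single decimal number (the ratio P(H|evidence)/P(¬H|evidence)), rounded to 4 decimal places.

Prior odds = 0.21/(1−0.21) = 0.26582. In log-odds, ln(0.26582) = -1.3249.
Add log likelihood ratios: ln(3.5652) + ln(7.8333) = 3.3296.
Posterior log-odds = 2.0047, so posterior odds = exp(2.0047) = 7.4238.

Posterior odds ≈ 7.4238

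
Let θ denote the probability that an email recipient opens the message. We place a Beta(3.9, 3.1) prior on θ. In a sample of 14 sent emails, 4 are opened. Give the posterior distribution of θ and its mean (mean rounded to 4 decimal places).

The binomial likelihood is conjugate to the Beta prior: with 4 successes and 10 failures, the posterior is Beta(3.9+4, 3.1+10) = Beta(7.9, 13.1).
Posterior mean = α/(α+β) = 7.9/21 = 0.3762.

Posterior: Beta(7.9, 13.1); mean ≈ 0.3762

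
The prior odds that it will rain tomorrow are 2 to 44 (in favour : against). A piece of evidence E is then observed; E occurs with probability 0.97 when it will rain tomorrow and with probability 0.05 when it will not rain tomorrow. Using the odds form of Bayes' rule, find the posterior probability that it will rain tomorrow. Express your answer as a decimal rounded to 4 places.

Posterior probability ≈ 0.4686

Prior odds = 2/44 = 0.045455. In log-odds, ln(0.045455) = -3.0910.
Add log likelihood ratio: ln(19.400) = 2.9653.
Posterior log-odds = -0.12577, so posterior odds = exp(-0.12577) = 0.88182. Converting, P(H|E) = 0.88182/1.8818 = 0.4686.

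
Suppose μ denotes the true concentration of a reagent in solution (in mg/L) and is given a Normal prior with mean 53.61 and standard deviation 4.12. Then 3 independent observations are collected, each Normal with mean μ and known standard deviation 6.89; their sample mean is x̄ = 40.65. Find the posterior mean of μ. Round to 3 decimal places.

Prior precision 1/τ₀² = 1/4.12² = 0.0589122; data precision n/σ² = 3/6.89² = 0.0631950.
Posterior precision = 0.0589122 + 0.0631950 = 0.122107.
Posterior mean = (0.0589122·53.61 + 0.0631950·40.65) / 0.122107 = 46.903.

Posterior mean ≈ 46.903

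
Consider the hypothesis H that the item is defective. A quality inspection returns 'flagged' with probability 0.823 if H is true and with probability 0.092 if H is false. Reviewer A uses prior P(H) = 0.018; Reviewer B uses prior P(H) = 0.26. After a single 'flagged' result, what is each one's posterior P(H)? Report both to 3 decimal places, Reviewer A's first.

The likelihood ratio for a 'flagged' result is 0.823/0.092 = 8.9457.
Reviewer A: prior odds 0.018/0.982 = 0.018330; posterior odds 0.16397; posterior probability 0.141.
Reviewer B: prior odds 0.26/0.74 = 0.35135; posterior odds 3.1431; posterior probability 0.759.

Reviewer A: 0.141; Reviewer B: 0.759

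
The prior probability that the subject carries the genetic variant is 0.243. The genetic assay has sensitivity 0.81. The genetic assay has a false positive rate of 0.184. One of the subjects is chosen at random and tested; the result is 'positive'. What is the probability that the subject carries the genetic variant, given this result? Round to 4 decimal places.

P(H | E) ≈ 0.5856

Write H for 'the subject carries the genetic variant'. Prior odds H:¬H = 0.243/0.757 = 0.32100. For the 'positive' outcome, the likelihood ratio is 0.81/0.184 = 4.4022.
Posterior odds = 0.32100 × 4.4022 = 1.4131, so P(H|E) = 1.4131/(1+1.4131) = 0.5856.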